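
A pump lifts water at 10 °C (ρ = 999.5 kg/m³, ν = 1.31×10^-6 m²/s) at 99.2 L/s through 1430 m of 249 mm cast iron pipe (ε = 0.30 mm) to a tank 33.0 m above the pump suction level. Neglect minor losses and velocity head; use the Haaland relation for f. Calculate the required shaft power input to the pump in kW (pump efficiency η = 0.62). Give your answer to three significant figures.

P_shaft ≈ 92.1 kW

V = 4Q/(πD²) = 2.037 m/s; Re = 3.87×10^5; ε/D = 0.00120; f = 0.02119
h_f = f(L/D)V²/2g = 25.73 m
Total head H = z + h_f = 33.0 + 25.73 = 58.73 m
P_hyd = ρgQH = 999.5·9.81·0.0992·58.73 = 57.13 kW
P_shaft = P_hyd/η = 57.13/0.62 = 92.14 kW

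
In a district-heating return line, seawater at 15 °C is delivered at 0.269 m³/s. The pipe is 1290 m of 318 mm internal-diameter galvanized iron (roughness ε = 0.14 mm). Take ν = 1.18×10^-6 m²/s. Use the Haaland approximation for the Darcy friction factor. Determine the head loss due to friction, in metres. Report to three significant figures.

h_f ≈ 39.8 m

V = 4Q/(πD²) = 4·0.269/(π·0.318²) = 3.387 m/s
Re = VD/ν = 3.387·0.318/1.18×10^-6 = 9.13×10^5 → turbulent
ε/D = 0.14/318 = 4.40×10^-4
Haaland: f = 0.01679
h_f = f(L/D)V²/(2g) = 0.01679·(1290/0.318)·3.387²/(2·9.81) = 39.82 m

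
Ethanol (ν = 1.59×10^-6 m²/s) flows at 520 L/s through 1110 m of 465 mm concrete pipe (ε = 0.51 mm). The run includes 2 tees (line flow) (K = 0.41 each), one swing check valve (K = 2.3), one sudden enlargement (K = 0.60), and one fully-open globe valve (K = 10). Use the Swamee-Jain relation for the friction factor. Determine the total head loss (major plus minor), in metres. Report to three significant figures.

V = 4Q/(πD²) = 3.062 m/s; V²/2g = 0.4779 m
Re = 8.95×10^5, ε/D = 0.00110 → f = 0.02049 (Swamee-Jain)
Major: h_f = f(L/D)·V²/2g = 0.02049·2387·0.4779 = 23.38 m
Minor: ΣK = 13.7; h_m = ΣK·V²/2g = 6.556 m
Total H_L = 23.38 + 6.556 = 29.94 m

H_L ≈ 29.9 m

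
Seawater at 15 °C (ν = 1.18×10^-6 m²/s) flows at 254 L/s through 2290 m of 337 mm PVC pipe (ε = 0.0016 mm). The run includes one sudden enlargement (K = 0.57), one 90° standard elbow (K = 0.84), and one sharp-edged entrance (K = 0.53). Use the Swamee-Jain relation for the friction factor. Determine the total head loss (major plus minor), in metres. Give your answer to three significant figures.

H_L ≈ 34.9 m

V = 4Q/(πD²) = 2.848 m/s; V²/2g = 0.4133 m
Re = 8.13×10^5, ε/D = 4.75×10^-6 → f = 0.01213 (Swamee-Jain)
Major: h_f = f(L/D)·V²/2g = 0.01213·6795·0.4133 = 34.06 m
Minor: ΣK = 1.94; h_m = ΣK·V²/2g = 0.8018 m
Total H_L = 34.06 + 0.8018 = 34.86 m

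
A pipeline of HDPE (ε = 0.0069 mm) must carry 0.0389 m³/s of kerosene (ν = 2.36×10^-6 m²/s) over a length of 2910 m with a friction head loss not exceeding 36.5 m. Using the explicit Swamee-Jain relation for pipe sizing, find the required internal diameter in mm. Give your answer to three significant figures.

Swamee-Jain (Type III): D = 0.66·[ε^1.25·(LQ²/(gh_f))^4.75 + ν·Q^9.4·(L/(gh_f))^5.2]^0.04
LQ²/(gh_f) = 0.01230; L/(gh_f) = 8.127
Term 1 = ε^1.25·(…)^4.75 = 2.99×10^-16; Term 2 = ν·Q^9.4·(…)^5.2 = 7.08×10^-15
D = 0.66·(2.99×10^-16 + 7.08×10^-15)^0.04 = 0.1796 m = 180 mm
Check: V = 1.54 m/s, Re = 1.17×10^5, f = 0.01755, h_f = 34.2 m ≈ 36.5 m ✓

D ≈ 180 mm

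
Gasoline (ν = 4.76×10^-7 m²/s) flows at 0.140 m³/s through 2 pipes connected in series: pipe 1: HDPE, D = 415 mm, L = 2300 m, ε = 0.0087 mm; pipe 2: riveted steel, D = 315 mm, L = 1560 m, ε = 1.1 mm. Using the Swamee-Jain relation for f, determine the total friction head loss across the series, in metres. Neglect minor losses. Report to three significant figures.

H ≈ 26.1 m

Pipe 1: V = 1.035 m/s, Re = 9.02×10^5, ε/D = 2.10×10^-5, f = 0.01228, h_1 = f(L/D)V²/2g = 3.715 m
Pipe 2: V = 1.796 m/s, Re = 1.19×10^6, ε/D = 0.00349, f = 0.02748, h_2 = f(L/D)V²/2g = 22.39 m
Series → Q common, losses add: H = Σh = 26.10 m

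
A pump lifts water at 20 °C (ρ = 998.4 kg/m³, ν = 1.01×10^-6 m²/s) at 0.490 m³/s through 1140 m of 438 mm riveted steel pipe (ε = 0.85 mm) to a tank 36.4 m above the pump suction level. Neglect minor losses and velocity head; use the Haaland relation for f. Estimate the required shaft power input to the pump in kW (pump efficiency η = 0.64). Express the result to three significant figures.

V = 4Q/(πD²) = 3.252 m/s; Re = 1.41×10^6; ε/D = 0.00194; f = 0.02340
h_f = f(L/D)V²/2g = 32.83 m
Total head H = z + h_f = 36.4 + 32.83 = 69.23 m
P_hyd = ρgQH = 998.4·9.81·0.490·69.23 = 332.2 kW
P_shaft = P_hyd/η = 332.2/0.64 = 519.1 kW

P_shaft ≈ 519 kW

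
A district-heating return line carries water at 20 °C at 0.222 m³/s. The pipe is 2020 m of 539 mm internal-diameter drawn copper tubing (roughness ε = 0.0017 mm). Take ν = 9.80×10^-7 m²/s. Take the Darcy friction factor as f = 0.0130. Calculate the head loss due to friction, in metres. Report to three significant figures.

V = 4Q/(πD²) = 4·0.222/(π·0.539²) = 0.9729 m/s
h_f = f(L/D)V²/(2g) = 0.01300·(2020/0.539)·0.9729²/(2·9.81) = 2.351 m

h_f ≈ 2.35 m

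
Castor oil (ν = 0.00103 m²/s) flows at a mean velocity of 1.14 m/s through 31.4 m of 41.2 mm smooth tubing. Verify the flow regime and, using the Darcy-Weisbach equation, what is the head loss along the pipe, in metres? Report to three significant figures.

Re = VD/ν = 1.14·0.04120/0.00103 = 45.6 → laminar (Re < 2300)
f = 64/Re = 1.404
h_f = f(L/D)V²/(2g) = 1.404·(31.4/0.04120)·1.14²/(2·9.81) = 70.85 m

h_f ≈ 70.9 m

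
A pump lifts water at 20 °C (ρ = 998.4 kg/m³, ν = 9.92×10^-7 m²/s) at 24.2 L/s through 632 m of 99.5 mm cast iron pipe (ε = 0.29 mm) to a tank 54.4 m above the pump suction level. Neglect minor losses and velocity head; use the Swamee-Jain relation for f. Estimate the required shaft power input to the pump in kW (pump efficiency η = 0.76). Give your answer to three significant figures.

P_shaft ≈ 42.9 kW

V = 4Q/(πD²) = 3.112 m/s; Re = 3.12×10^5; ε/D = 0.00291; f = 0.02654
h_f = f(L/D)V²/2g = 83.23 m
Total head H = z + h_f = 54.4 + 83.23 = 137.6 m
P_hyd = ρgQH = 998.4·9.81·0.0242·137.6 = 32.62 kW
P_shaft = P_hyd/η = 32.62/0.76 = 42.92 kW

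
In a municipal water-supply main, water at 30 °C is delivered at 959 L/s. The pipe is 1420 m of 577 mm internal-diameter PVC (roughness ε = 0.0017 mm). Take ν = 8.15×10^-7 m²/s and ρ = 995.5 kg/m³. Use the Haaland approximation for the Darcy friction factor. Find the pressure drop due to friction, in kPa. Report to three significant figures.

Δp ≈ 165 kPa

V = 4Q/(πD²) = 4·0.959/(π·0.577²) = 3.668 m/s
Re = VD/ν = 3.668·0.577/8.15×10^-7 = 2.60×10^6 → turbulent
ε/D = 0.0017/577 = 2.95×10^-6
Haaland: f = 0.01002
h_f = f(L/D)V²/(2g) = 0.01002·(1420/0.577)·3.668²/(2·9.81) = 16.91 m
Δp = ρg·h_f = 995.5·9.81·16.91 = 165.2 kPa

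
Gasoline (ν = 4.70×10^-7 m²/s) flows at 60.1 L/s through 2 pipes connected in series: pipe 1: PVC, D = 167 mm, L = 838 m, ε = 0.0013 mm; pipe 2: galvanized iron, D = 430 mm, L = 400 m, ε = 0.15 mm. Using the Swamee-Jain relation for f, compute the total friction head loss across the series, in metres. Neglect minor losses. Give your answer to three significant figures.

Pipe 1: V = 2.744 m/s, Re = 9.75×10^5, ε/D = 7.78×10^-6, f = 0.01185, h_1 = f(L/D)V²/2g = 22.81 m
Pipe 2: V = 0.4139 m/s, Re = 3.79×10^5, ε/D = 3.49×10^-4, f = 0.01707, h_2 = f(L/D)V²/2g = 0.1386 m
Series → Q common, losses add: H = Σh = 22.95 m

H ≈ 22.9 m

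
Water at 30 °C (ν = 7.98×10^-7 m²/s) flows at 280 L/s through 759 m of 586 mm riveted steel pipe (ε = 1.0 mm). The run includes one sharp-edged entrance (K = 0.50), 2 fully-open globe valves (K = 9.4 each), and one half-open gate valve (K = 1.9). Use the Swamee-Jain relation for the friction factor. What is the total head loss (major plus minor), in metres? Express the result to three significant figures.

H_L ≈ 2.79 m

V = 4Q/(πD²) = 1.038 m/s; V²/2g = 0.05493 m
Re = 7.62×10^5, ε/D = 0.00171 → f = 0.02283 (Swamee-Jain)
Major: h_f = f(L/D)·V²/2g = 0.02283·1295·0.05493 = 1.624 m
Minor: ΣK = 21.2; h_m = ΣK·V²/2g = 1.165 m
Total H_L = 1.624 + 1.165 = 2.789 m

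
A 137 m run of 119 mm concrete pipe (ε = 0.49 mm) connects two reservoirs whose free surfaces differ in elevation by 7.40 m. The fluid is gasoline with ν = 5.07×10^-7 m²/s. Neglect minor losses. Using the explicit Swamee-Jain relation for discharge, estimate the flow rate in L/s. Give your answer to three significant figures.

Q ≈ 23.2 L/s

Swamee-Jain (Type II): Q = -0.965·√(gD⁵h_f/L)·ln[ε/(3.7D) + √(3.17ν²L/(gD³h_f))]
√(gD⁵h_f/L) = √(9.81·0.119⁵·7.40/137) = 0.003556
ε/(3.7D) = 0.00111; √(3.17ν²L/(gD³h_f)) = 3.02×10^-5
Q = -0.965·0.003556·ln(0.001143) = 0.02325 m³/s
Check: V = 2.09 m/s, Re = 4.91×10^5, f = 0.02898, h_f = 7.43 m ≈ 7.40 m ✓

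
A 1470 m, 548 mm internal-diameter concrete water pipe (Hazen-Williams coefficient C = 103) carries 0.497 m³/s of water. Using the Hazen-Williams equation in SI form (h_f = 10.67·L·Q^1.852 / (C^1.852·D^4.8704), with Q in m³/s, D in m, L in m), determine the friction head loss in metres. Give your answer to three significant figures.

h_f ≈ 15.1 m

h_f = 10.67·1470·0.497^1.852 / (103^1.852·0.548^4.8704) = 15.05 m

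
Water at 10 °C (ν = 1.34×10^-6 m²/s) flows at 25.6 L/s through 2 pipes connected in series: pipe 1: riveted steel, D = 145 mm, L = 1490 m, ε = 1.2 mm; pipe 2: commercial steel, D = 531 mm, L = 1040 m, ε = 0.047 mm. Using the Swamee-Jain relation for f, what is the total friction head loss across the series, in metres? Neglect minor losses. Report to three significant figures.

Pipe 1: V = 1.550 m/s, Re = 1.68×10^5, ε/D = 0.00828, f = 0.03618, h_1 = f(L/D)V²/2g = 45.54 m
Pipe 2: V = 0.1156 m/s, Re = 4.58×10^4, ε/D = 8.85×10^-5, f = 0.02152, h_2 = f(L/D)V²/2g = 0.02871 m
Series → Q common, losses add: H = Σh = 45.57 m

H ≈ 45.6 m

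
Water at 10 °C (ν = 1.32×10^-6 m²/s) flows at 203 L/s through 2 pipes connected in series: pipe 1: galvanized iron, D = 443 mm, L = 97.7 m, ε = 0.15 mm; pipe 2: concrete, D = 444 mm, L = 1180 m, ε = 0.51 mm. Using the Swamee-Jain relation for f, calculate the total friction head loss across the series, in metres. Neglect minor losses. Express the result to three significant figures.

Pipe 1: V = 1.317 m/s, Re = 4.42×10^5, ε/D = 3.39×10^-4, f = 0.01681, h_1 = f(L/D)V²/2g = 0.3278 m
Pipe 2: V = 1.311 m/s, Re = 4.41×10^5, ε/D = 0.00115, f = 0.02105, h_2 = f(L/D)V²/2g = 4.903 m
Series → Q common, losses add: H = Σh = 5.230 m

H ≈ 5.23 m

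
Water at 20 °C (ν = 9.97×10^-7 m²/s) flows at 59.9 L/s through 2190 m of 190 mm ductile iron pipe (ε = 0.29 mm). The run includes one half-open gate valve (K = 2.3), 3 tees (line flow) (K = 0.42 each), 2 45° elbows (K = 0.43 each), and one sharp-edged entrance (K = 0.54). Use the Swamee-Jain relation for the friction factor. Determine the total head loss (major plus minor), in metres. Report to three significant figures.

H_L ≈ 60.1 m

V = 4Q/(πD²) = 2.113 m/s; V²/2g = 0.2275 m
Re = 4.03×10^5, ε/D = 0.00153 → f = 0.02250 (Swamee-Jain)
Major: h_f = f(L/D)·V²/2g = 0.02250·11526·0.2275 = 59.00 m
Minor: ΣK = 4.96; h_m = ΣK·V²/2g = 1.128 m
Total H_L = 59.00 + 1.128 = 60.13 m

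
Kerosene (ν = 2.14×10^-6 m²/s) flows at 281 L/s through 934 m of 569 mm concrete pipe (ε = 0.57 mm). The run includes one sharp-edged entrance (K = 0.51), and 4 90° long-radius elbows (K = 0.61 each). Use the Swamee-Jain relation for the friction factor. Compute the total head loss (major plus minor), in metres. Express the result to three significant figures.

V = 4Q/(πD²) = 1.105 m/s; V²/2g = 0.06224 m
Re = 2.94×10^5, ε/D = 0.00100 → f = 0.02077 (Swamee-Jain)
Major: h_f = f(L/D)·V²/2g = 0.02077·1641·0.06224 = 2.122 m
Minor: ΣK = 2.95; h_m = ΣK·V²/2g = 0.1836 m
Total H_L = 2.122 + 0.1836 = 2.306 m

H_L ≈ 2.31 m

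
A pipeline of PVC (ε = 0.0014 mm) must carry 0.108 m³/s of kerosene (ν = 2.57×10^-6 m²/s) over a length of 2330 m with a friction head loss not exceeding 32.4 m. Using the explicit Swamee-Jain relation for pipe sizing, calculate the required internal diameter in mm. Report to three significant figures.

D ≈ 259 mm

Swamee-Jain (Type III): D = 0.66·[ε^1.25·(LQ²/(gh_f))^4.75 + ν·Q^9.4·(L/(gh_f))^5.2]^0.04
LQ²/(gh_f) = 0.08550; L/(gh_f) = 7.331
Term 1 = ε^1.25·(…)^4.75 = 4.07×10^-13; Term 2 = ν·Q^9.4·(…)^5.2 = 6.65×10^-11
D = 0.66·(4.07×10^-13 + 6.65×10^-11)^0.04 = 0.2586 m = 259 mm
Check: V = 2.06 m/s, Re = 2.07×10^5, f = 0.01548, h_f = 30.1 m ≈ 32.4 m ✓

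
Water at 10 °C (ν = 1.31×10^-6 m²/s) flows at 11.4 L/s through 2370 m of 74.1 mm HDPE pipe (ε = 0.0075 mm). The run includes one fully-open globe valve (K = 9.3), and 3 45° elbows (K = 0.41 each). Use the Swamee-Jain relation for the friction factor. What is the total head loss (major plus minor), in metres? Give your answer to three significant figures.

H_L ≈ 200 m

V = 4Q/(πD²) = 2.643 m/s; V²/2g = 0.3562 m
Re = 1.50×10^5, ε/D = 1.01×10^-4 → f = 0.01719 (Swamee-Jain)
Major: h_f = f(L/D)·V²/2g = 0.01719·31984·0.3562 = 195.9 m
Minor: ΣK = 10.5; h_m = ΣK·V²/2g = 3.750 m
Total H_L = 195.9 + 3.750 = 199.6 m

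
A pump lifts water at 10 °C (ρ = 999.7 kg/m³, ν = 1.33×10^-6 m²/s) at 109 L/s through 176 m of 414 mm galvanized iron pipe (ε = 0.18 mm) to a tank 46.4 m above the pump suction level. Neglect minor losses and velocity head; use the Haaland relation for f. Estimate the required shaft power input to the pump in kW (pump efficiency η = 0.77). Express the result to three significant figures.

V = 4Q/(πD²) = 0.8097 m/s; Re = 2.52×10^5; ε/D = 4.35×10^-4; f = 0.01792
h_f = f(L/D)V²/2g = 0.2546 m
Total head H = z + h_f = 46.4 + 0.2546 = 46.65 m
P_hyd = ρgQH = 999.7·9.81·0.109·46.65 = 49.87 kW
P_shaft = P_hyd/η = 49.87/0.77 = 64.77 kW

P_shaft ≈ 64.8 kW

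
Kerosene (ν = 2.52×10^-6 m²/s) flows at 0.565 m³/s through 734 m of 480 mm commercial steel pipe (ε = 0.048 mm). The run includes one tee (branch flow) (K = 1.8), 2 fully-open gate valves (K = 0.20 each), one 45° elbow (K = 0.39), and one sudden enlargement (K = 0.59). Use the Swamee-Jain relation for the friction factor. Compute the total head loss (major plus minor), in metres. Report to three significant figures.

V = 4Q/(πD²) = 3.122 m/s; V²/2g = 0.4969 m
Re = 5.95×10^5, ε/D = 1.00×10^-4 → f = 0.01419 (Swamee-Jain)
Major: h_f = f(L/D)·V²/2g = 0.01419·1529·0.4969 = 10.78 m
Minor: ΣK = 3.18; h_m = ΣK·V²/2g = 1.580 m
Total H_L = 10.78 + 1.580 = 12.36 m

H_L ≈ 12.4 m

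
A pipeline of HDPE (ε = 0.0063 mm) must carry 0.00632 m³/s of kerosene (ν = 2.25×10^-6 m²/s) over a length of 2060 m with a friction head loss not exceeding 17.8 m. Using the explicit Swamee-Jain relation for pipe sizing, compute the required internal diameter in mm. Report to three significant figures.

Swamee-Jain (Type III): D = 0.66·[ε^1.25·(LQ²/(gh_f))^4.75 + ν·Q^9.4·(L/(gh_f))^5.2]^0.04
LQ²/(gh_f) = 4.712×10^-4; L/(gh_f) = 11.80
Term 1 = ε^1.25·(…)^4.75 = 4.98×10^-23; Term 2 = ν·Q^9.4·(…)^5.2 = 1.79×10^-21
D = 0.66·(4.98×10^-23 + 1.79×10^-21)^0.04 = 0.09775 m = 97.7 mm
Check: V = 0.842 m/s, Re = 3.66×10^4, f = 0.02252, h_f = 17.2 m ≈ 17.8 m ✓

D ≈ 97.7 mm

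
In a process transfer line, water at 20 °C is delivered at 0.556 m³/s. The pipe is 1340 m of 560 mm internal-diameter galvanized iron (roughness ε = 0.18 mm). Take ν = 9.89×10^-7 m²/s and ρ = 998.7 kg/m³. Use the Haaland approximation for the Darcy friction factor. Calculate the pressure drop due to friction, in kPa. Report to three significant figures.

Δp ≈ 95.4 kPa

V = 4Q/(πD²) = 4·0.556/(π·0.560²) = 2.257 m/s
Re = VD/ν = 2.257·0.560/9.89×10^-7 = 1.28×10^6 → turbulent
ε/D = 0.18/560 = 3.21×10^-4
Haaland: f = 0.01567
h_f = f(L/D)V²/(2g) = 0.01567·(1340/0.560)·2.257²/(2·9.81) = 9.738 m
Δp = ρg·h_f = 998.7·9.81·9.738 = 95.41 kPa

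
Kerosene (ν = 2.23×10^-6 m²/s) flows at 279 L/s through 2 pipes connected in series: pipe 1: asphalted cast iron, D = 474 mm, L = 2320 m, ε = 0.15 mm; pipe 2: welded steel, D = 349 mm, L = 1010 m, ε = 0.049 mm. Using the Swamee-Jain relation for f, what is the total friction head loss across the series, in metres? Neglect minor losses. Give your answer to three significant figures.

H ≈ 29.5 m

Pipe 1: V = 1.581 m/s, Re = 3.36×10^5, ε/D = 3.16×10^-4, f = 0.01701, h_1 = f(L/D)V²/2g = 10.61 m
Pipe 2: V = 2.917 m/s, Re = 4.56×10^5, ε/D = 1.40×10^-4, f = 0.01506, h_2 = f(L/D)V²/2g = 18.89 m
Series → Q common, losses add: H = Σh = 29.50 m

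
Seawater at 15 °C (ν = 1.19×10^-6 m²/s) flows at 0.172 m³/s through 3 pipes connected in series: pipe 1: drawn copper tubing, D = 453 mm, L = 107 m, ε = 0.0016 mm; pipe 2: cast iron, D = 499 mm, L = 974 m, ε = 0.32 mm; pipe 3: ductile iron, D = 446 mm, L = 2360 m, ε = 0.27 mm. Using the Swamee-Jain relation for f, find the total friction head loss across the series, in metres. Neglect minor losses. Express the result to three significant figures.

Pipe 1: V = 1.067 m/s, Re = 4.06×10^5, ε/D = 3.53×10^-6, f = 0.01364, h_1 = f(L/D)V²/2g = 0.1870 m
Pipe 2: V = 0.8795 m/s, Re = 3.69×10^5, ε/D = 6.41×10^-4, f = 0.01887, h_2 = f(L/D)V²/2g = 1.452 m
Pipe 3: V = 1.101 m/s, Re = 4.13×10^5, ε/D = 6.05×10^-4, f = 0.01857, h_3 = f(L/D)V²/2g = 6.071 m
Series → Q common, losses add: H = Σh = 7.711 m

H ≈ 7.71 m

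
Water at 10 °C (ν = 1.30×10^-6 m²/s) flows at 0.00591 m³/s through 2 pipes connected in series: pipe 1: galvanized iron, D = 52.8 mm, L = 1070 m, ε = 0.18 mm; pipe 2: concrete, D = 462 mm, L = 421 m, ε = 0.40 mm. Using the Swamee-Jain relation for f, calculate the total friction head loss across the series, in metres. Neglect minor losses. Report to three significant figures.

Pipe 1: V = 2.699 m/s, Re = 1.10×10^5, ε/D = 0.00341, f = 0.02847, h_1 = f(L/D)V²/2g = 214.3 m
Pipe 2: V = 0.03525 m/s, Re = 1.25×10^4, ε/D = 8.66×10^-4, f = 0.03077, h_2 = f(L/D)V²/2g = 0.001776 m
Series → Q common, losses add: H = Σh = 214.3 m

H ≈ 214 m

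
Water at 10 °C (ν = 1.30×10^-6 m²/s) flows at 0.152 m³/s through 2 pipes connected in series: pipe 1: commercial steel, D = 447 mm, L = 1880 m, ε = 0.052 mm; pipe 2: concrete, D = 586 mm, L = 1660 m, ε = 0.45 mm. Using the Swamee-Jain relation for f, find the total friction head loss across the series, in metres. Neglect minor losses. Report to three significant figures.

H ≈ 4.01 m

Pipe 1: V = 0.9686 m/s, Re = 3.33×10^5, ε/D = 1.16×10^-4, f = 0.01538, h_1 = f(L/D)V²/2g = 3.093 m
Pipe 2: V = 0.5636 m/s, Re = 2.54×10^5, ε/D = 7.68×10^-4, f = 0.01991, h_2 = f(L/D)V²/2g = 0.9130 m
Series → Q common, losses add: H = Σh = 4.006 m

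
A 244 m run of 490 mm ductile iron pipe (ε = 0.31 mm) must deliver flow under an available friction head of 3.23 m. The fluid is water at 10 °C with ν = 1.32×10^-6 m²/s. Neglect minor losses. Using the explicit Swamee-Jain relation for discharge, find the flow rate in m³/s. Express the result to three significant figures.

Q ≈ 0.501 m³/s

Swamee-Jain (Type II): Q = -0.965·√(gD⁵h_f/L)·ln[ε/(3.7D) + √(3.17ν²L/(gD³h_f))]
√(gD⁵h_f/L) = √(9.81·0.490⁵·3.23/244) = 0.06057
ε/(3.7D) = 1.71×10^-4; √(3.17ν²L/(gD³h_f)) = 1.90×10^-5
Q = -0.965·0.06057·ln(1.900×10^-4) = 0.5008 m³/s
Check: V = 2.66 m/s, Re = 9.86×10^5, f = 0.01814, h_f = 3.25 m ≈ 3.23 m ✓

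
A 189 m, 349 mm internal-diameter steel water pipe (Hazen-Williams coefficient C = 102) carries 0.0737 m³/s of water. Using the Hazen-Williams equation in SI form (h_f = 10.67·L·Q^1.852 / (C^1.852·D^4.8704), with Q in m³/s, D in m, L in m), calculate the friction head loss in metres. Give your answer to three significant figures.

h_f = 10.67·189·0.0737^1.852 / (102^1.852·0.349^4.8704) = 0.5175 m

h_f ≈ 0.517 m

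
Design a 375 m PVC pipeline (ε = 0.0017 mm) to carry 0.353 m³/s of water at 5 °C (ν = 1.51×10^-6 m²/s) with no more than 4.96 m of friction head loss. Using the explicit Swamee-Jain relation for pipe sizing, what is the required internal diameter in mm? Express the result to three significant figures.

D ≈ 399 mm

Swamee-Jain (Type III): D = 0.66·[ε^1.25·(LQ²/(gh_f))^4.75 + ν·Q^9.4·(L/(gh_f))^5.2]^0.04
LQ²/(gh_f) = 0.9604; L/(gh_f) = 7.707
Term 1 = ε^1.25·(…)^4.75 = 5.07×10^-8; Term 2 = ν·Q^9.4·(…)^5.2 = 3.47×10^-6
D = 0.66·(5.07×10^-8 + 3.47×10^-6)^0.04 = 0.3994 m = 399 mm
Check: V = 2.82 m/s, Re = 7.45×10^5, f = 0.01229, h_f = 4.67 m ≈ 4.96 m ✓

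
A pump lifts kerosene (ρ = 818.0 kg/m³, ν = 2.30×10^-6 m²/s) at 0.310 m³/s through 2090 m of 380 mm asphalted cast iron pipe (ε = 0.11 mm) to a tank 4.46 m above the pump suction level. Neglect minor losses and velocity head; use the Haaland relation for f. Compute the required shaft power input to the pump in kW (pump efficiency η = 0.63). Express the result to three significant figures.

P_shaft ≈ 151 kW

V = 4Q/(πD²) = 2.733 m/s; Re = 4.52×10^5; ε/D = 2.89×10^-4; f = 0.01618
h_f = f(L/D)V²/2g = 33.89 m
Total head H = z + h_f = 4.46 + 33.89 = 38.35 m
P_hyd = ρgQH = 818.0·9.81·0.310·38.35 = 95.41 kW
P_shaft = P_hyd/η = 95.41/0.63 = 151.4 kW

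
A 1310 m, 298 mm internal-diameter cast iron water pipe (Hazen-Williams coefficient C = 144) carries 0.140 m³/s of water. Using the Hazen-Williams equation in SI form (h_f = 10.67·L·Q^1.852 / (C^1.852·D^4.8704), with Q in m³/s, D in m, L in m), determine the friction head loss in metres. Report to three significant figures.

h_f ≈ 13.4 m

h_f = 10.67·1310·0.140^1.852 / (144^1.852·0.298^4.8704) = 13.41 m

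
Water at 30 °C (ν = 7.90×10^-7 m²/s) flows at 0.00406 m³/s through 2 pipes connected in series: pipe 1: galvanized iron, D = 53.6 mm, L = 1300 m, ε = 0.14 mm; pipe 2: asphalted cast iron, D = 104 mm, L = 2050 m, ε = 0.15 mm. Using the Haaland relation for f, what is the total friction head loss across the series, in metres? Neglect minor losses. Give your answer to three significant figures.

Pipe 1: V = 1.799 m/s, Re = 1.22×10^5, ε/D = 0.00261, f = 0.02628, h_1 = f(L/D)V²/2g = 105.2 m
Pipe 2: V = 0.4779 m/s, Re = 6.29×10^4, ε/D = 0.00144, f = 0.02432, h_2 = f(L/D)V²/2g = 5.582 m
Series → Q common, losses add: H = Σh = 110.8 m

H ≈ 111 m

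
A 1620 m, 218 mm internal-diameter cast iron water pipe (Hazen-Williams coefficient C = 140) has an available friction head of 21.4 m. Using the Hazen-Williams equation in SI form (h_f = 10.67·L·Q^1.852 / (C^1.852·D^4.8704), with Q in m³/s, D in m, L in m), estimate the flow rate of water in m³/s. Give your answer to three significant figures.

Rearranging: Q = [h_f·C^1.852·D^4.8704 / (10.67·L)]^(1/1.852)
Q = [21.4·140^1.852·0.218^4.8704 / (10.67·1620)]^0.540 = 0.06864 m³/s

Q ≈ 0.0686 m³/s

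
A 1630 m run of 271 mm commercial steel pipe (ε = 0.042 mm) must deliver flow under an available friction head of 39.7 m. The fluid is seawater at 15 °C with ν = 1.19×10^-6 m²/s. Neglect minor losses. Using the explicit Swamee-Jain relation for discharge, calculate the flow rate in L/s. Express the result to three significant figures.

Swamee-Jain (Type II): Q = -0.965·√(gD⁵h_f/L)·ln[ε/(3.7D) + √(3.17ν²L/(gD³h_f))]
√(gD⁵h_f/L) = √(9.81·0.271⁵·39.7/1630) = 0.01869
ε/(3.7D) = 4.19×10^-5; √(3.17ν²L/(gD³h_f)) = 3.07×10^-5
Q = -0.965·0.01869·ln(7.261×10^-5) = 0.1719 m³/s
Check: V = 2.98 m/s, Re = 6.79×10^5, f = 0.01466, h_f = 39.9 m ≈ 39.7 m ✓

Q ≈ 172 L/s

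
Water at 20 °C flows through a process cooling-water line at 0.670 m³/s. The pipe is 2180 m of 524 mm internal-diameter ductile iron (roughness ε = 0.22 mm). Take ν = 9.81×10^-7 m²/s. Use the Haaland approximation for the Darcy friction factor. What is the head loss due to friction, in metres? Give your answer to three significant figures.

V = 4Q/(πD²) = 4·0.670/(π·0.524²) = 3.107 m/s
Re = VD/ν = 3.107·0.524/9.81×10^-7 = 1.66×10^6 → turbulent
ε/D = 0.22/524 = 4.20×10^-4
Haaland: f = 0.01640
h_f = f(L/D)V²/(2g) = 0.01640·(2180/0.524)·3.107²/(2·9.81) = 33.57 m

h_f ≈ 33.6 m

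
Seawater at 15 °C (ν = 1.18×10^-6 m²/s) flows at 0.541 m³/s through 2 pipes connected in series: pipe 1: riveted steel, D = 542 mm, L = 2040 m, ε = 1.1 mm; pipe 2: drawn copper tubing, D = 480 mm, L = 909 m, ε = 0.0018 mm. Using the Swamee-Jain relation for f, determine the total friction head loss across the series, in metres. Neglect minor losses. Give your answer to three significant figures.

H ≈ 34.8 m

Pipe 1: V = 2.345 m/s, Re = 1.08×10^6, ε/D = 0.00203, f = 0.02375, h_1 = f(L/D)V²/2g = 25.05 m
Pipe 2: V = 2.990 m/s, Re = 1.22×10^6, ε/D = 3.75×10^-6, f = 0.01134, h_2 = f(L/D)V²/2g = 9.784 m
Series → Q common, losses add: H = Σh = 34.84 m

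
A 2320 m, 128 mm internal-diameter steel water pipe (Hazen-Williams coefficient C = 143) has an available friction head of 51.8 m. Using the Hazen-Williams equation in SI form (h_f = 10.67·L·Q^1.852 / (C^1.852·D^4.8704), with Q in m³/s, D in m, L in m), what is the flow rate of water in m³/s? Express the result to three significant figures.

Q ≈ 0.0229 m³/s

Rearranging: Q = [h_f·C^1.852·D^4.8704 / (10.67·L)]^(1/1.852)
Q = [51.8·143^1.852·0.128^4.8704 / (10.67·2320)]^0.540 = 0.02295 m³/s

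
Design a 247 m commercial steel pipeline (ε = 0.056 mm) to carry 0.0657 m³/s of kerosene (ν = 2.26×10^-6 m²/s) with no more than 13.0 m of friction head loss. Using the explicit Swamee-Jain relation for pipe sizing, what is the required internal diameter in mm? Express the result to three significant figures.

Swamee-Jain (Type III): D = 0.66·[ε^1.25·(LQ²/(gh_f))^4.75 + ν·Q^9.4·(L/(gh_f))^5.2]^0.04
LQ²/(gh_f) = 0.008360; L/(gh_f) = 1.937
Term 1 = ε^1.25·(…)^4.75 = 6.54×10^-16; Term 2 = ν·Q^9.4·(…)^5.2 = 5.40×10^-16
D = 0.66·(6.54×10^-16 + 5.40×10^-16)^0.04 = 0.1670 m = 167 mm
Check: V = 3.00 m/s, Re = 2.22×10^5, f = 0.01781, h_f = 12.1 m ≈ 13.0 m ✓

D ≈ 167 mm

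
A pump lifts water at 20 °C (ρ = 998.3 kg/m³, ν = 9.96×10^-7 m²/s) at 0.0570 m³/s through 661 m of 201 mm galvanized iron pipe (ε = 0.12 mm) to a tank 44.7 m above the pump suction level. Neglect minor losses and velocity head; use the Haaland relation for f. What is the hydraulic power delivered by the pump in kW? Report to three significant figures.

P_hyd ≈ 30.5 kW

V = 4Q/(πD²) = 1.796 m/s; Re = 3.63×10^5; ε/D = 5.97×10^-4; f = 0.01843
h_f = f(L/D)V²/2g = 9.966 m
Total head H = z + h_f = 44.7 + 9.966 = 54.67 m
P_hyd = ρgQH = 998.3·9.81·0.0570·54.67 = 30.52 kW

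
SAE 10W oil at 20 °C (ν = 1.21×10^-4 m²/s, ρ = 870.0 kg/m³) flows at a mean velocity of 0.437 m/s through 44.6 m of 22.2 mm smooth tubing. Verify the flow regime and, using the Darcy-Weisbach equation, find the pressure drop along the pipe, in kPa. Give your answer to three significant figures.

Δp ≈ 133 kPa

Re = VD/ν = 0.437·0.02220/1.21×10^-4 = 80.2 → laminar (Re < 2300)
f = 64/Re = 0.7982
h_f = f(L/D)V²/(2g) = 0.7982·(44.6/0.02220)·0.437²/(2·9.81) = 15.61 m
Δp = ρg·h_f = 870.0·9.81·15.61 = 133.2 kPa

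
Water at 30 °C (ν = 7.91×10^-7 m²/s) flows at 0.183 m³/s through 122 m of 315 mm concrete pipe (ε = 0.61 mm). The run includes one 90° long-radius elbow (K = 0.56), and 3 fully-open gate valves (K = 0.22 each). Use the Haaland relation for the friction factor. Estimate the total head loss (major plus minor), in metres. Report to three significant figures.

H_L ≈ 2.89 m

V = 4Q/(πD²) = 2.348 m/s; V²/2g = 0.2810 m
Re = 9.35×10^5, ε/D = 0.00194 → f = 0.02345 (Haaland)
Major: h_f = f(L/D)·V²/2g = 0.02345·387.3·0.2810 = 2.552 m
Minor: ΣK = 1.22; h_m = ΣK·V²/2g = 0.3429 m
Total H_L = 2.552 + 0.3429 = 2.895 m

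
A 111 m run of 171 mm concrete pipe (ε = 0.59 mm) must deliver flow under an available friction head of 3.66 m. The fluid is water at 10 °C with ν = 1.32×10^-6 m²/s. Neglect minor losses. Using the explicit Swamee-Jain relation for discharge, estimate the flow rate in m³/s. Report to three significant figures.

Q ≈ 0.0459 m³/s

Swamee-Jain (Type II): Q = -0.965·√(gD⁵h_f/L)·ln[ε/(3.7D) + √(3.17ν²L/(gD³h_f))]
√(gD⁵h_f/L) = √(9.81·0.171⁵·3.66/111) = 0.006877
ε/(3.7D) = 9.33×10^-4; √(3.17ν²L/(gD³h_f)) = 5.84×10^-5
Q = -0.965·0.006877·ln(9.909×10^-4) = 0.04590 m³/s
Check: V = 2.00 m/s, Re = 2.59×10^5, f = 0.02785, h_f = 3.68 m ≈ 3.66 m ✓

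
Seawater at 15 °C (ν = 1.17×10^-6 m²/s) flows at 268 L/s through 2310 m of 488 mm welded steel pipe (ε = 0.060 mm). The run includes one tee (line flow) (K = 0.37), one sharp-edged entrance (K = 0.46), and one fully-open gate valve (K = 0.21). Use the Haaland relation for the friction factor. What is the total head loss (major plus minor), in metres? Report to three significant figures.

H_L ≈ 7.17 m

V = 4Q/(πD²) = 1.433 m/s; V²/2g = 0.1046 m
Re = 5.98×10^5, ε/D = 1.23×10^-4 → f = 0.01426 (Haaland)
Major: h_f = f(L/D)·V²/2g = 0.01426·4734·0.1046 = 7.061 m
Minor: ΣK = 1.04; h_m = ΣK·V²/2g = 0.1088 m
Total H_L = 7.061 + 0.1088 = 7.170 m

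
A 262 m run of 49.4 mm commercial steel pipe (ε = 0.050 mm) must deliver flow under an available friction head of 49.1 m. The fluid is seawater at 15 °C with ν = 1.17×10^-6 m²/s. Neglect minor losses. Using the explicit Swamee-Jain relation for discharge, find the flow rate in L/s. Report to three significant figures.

Swamee-Jain (Type II): Q = -0.965·√(gD⁵h_f/L)·ln[ε/(3.7D) + √(3.17ν²L/(gD³h_f))]
√(gD⁵h_f/L) = √(9.81·0.0494⁵·49.1/262) = 7.354×10^-4
ε/(3.7D) = 2.74×10^-4; √(3.17ν²L/(gD³h_f)) = 1.40×10^-4
Q = -0.965·7.354×10^-4·ln(4.135×10^-4) = 0.005529 m³/s
Check: V = 2.88 m/s, Re = 1.22×10^5, f = 0.02200, h_f = 49.5 m ≈ 49.1 m ✓

Q ≈ 5.53 L/s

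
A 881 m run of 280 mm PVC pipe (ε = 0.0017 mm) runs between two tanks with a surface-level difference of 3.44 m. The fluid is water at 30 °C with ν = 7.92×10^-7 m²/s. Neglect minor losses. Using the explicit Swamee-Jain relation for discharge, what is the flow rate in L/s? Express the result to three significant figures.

Q ≈ 77.6 L/s

Swamee-Jain (Type II): Q = -0.965·√(gD⁵h_f/L)·ln[ε/(3.7D) + √(3.17ν²L/(gD³h_f))]
√(gD⁵h_f/L) = √(9.81·0.280⁵·3.44/881) = 0.008119
ε/(3.7D) = 1.64×10^-6; √(3.17ν²L/(gD³h_f)) = 4.86×10^-5
Q = -0.965·0.008119·ln(5.027×10^-5) = 0.07755 m³/s
Check: V = 1.26 m/s, Re = 4.45×10^5, f = 0.01346, h_f = 3.42 m ≈ 3.44 m ✓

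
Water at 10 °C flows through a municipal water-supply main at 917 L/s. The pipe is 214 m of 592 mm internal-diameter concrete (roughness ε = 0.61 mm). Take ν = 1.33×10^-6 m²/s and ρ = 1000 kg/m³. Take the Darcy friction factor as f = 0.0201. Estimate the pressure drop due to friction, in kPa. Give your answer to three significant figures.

V = 4Q/(πD²) = 4·0.917/(π·0.592²) = 3.331 m/s
h_f = f(L/D)V²/(2g) = 0.02010·(214/0.592)·3.331²/(2·9.81) = 4.110 m
Δp = ρg·h_f = 1000·9.81·4.110 = 40.32 kPa

Δp ≈ 40.3 kPa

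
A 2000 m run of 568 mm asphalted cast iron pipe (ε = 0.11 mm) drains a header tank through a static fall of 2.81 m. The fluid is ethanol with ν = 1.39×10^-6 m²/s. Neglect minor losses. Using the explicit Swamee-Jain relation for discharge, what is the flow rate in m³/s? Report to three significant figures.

Swamee-Jain (Type II): Q = -0.965·√(gD⁵h_f/L)·ln[ε/(3.7D) + √(3.17ν²L/(gD³h_f))]
√(gD⁵h_f/L) = √(9.81·0.568⁵·2.81/2000) = 0.02855
ε/(3.7D) = 5.23×10^-5; √(3.17ν²L/(gD³h_f)) = 4.92×10^-5
Q = -0.965·0.02855·ln(1.016×10^-4) = 0.2533 m³/s
Check: V = 1.000 m/s, Re = 4.08×10^5, f = 0.01574, h_f = 2.82 m ≈ 2.81 m ✓

Q ≈ 0.253 m³/s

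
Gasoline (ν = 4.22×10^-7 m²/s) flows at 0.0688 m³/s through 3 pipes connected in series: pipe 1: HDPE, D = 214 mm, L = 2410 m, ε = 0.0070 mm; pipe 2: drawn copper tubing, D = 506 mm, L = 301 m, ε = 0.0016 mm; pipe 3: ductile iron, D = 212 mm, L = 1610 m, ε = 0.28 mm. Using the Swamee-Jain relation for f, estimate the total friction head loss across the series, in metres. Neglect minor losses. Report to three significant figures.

Pipe 1: V = 1.913 m/s, Re = 9.70×10^5, ε/D = 3.27×10^-5, f = 0.01240, h_1 = f(L/D)V²/2g = 26.04 m
Pipe 2: V = 0.3421 m/s, Re = 4.10×10^5, ε/D = 3.16×10^-6, f = 0.01361, h_2 = f(L/D)V²/2g = 0.04831 m
Pipe 3: V = 1.949 m/s, Re = 9.79×10^5, ε/D = 0.00132, f = 0.02137, h_3 = f(L/D)V²/2g = 31.43 m
Series → Q common, losses add: H = Σh = 57.52 m

H ≈ 57.5 m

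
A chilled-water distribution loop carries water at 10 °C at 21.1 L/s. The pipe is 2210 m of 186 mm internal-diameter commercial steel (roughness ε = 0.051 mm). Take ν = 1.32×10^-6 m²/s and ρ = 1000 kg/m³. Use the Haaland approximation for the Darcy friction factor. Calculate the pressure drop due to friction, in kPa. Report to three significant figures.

Δp ≈ 67.4 kPa

V = 4Q/(πD²) = 4·0.0211/(π·0.186²) = 0.7765 m/s
Re = VD/ν = 0.7765·0.186/1.32×10^-6 = 1.09×10^5 → turbulent
ε/D = 0.051/186 = 2.74×10^-4
Haaland: f = 0.01882
h_f = f(L/D)V²/(2g) = 0.01882·(2210/0.186)·0.7765²/(2·9.81) = 6.871 m
Δp = ρg·h_f = 1000·9.81·6.871 = 67.41 kPa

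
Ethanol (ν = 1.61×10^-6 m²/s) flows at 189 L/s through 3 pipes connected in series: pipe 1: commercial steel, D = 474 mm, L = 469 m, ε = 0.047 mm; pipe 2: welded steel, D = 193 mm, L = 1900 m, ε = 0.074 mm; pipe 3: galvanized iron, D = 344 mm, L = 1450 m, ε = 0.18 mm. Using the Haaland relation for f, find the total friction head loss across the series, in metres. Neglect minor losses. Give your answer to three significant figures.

Pipe 1: V = 1.071 m/s, Re = 3.15×10^5, ε/D = 9.92×10^-5, f = 0.01512, h_1 = f(L/D)V²/2g = 0.8745 m
Pipe 2: V = 6.460 m/s, Re = 7.74×10^5, ε/D = 3.83×10^-4, f = 0.01646, h_2 = f(L/D)V²/2g = 344.6 m
Pipe 3: V = 2.034 m/s, Re = 4.34×10^5, ε/D = 5.23×10^-4, f = 0.01784, h_3 = f(L/D)V²/2g = 15.85 m
Series → Q common, losses add: H = Σh = 361.3 m

H ≈ 361 m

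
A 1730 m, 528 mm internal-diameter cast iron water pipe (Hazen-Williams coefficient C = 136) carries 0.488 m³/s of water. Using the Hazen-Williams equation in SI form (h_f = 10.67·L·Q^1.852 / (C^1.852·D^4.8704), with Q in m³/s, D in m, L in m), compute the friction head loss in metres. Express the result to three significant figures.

h_f = 10.67·1730·0.488^1.852 / (136^1.852·0.528^4.8704) = 12.27 m

h_f ≈ 12.3 m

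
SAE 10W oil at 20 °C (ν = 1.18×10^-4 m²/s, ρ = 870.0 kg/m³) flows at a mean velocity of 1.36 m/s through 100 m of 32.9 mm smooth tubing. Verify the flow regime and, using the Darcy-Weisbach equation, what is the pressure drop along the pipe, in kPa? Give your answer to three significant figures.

Re = VD/ν = 1.36·0.03290/1.18×10^-4 = 379 → laminar (Re < 2300)
f = 64/Re = 0.1688
h_f = f(L/D)V²/(2g) = 0.1688·(100/0.03290)·1.36²/(2·9.81) = 48.36 m
Δp = ρg·h_f = 870.0·9.81·48.36 = 412.8 kPa

Δp ≈ 413 kPa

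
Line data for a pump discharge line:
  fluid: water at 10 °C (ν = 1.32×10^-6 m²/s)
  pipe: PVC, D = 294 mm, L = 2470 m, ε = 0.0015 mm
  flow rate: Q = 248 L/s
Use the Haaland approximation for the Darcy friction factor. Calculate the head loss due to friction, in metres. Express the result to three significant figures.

V = 4Q/(πD²) = 4·0.248/(π·0.294²) = 3.653 m/s
Re = VD/ν = 3.653·0.294/1.32×10^-6 = 8.14×10^5 → turbulent
ε/D = 0.0015/294 = 5.10×10^-6
Haaland: f = 0.01207
h_f = f(L/D)V²/(2g) = 0.01207·(2470/0.294)·3.653²/(2·9.81) = 69.00 m

h_f ≈ 69.0 m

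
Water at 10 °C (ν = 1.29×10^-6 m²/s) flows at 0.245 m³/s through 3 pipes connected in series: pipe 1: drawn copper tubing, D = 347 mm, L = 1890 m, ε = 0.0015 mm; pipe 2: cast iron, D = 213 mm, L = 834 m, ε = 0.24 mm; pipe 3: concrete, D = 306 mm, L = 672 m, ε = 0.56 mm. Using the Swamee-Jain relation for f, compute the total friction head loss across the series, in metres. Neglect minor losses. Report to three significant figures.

H ≈ 246 m

Pipe 1: V = 2.591 m/s, Re = 6.97×10^5, ε/D = 4.32×10^-6, f = 0.01243, h_1 = f(L/D)V²/2g = 23.17 m
Pipe 2: V = 6.876 m/s, Re = 1.14×10^6, ε/D = 0.00113, f = 0.02055, h_2 = f(L/D)V²/2g = 193.8 m
Pipe 3: V = 3.331 m/s, Re = 7.90×10^5, ε/D = 0.00183, f = 0.02321, h_3 = f(L/D)V²/2g = 28.84 m
Series → Q common, losses add: H = Σh = 245.8 m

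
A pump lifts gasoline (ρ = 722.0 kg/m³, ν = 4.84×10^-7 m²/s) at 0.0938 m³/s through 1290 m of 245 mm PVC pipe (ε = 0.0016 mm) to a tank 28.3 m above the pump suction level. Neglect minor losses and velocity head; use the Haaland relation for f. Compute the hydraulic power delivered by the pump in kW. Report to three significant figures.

V = 4Q/(πD²) = 1.990 m/s; Re = 1.01×10^6; ε/D = 6.53×10^-6; f = 0.01169
h_f = f(L/D)V²/2g = 12.42 m
Total head H = z + h_f = 28.3 + 12.42 = 40.72 m
P_hyd = ρgQH = 722.0·9.81·0.0938·40.72 = 27.05 kW

P_hyd ≈ 27.1 kW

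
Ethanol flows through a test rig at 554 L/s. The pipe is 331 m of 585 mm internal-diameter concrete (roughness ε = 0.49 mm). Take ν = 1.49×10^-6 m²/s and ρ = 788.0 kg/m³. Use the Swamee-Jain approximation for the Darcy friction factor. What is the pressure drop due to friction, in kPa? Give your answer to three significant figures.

Δp ≈ 18.3 kPa

V = 4Q/(πD²) = 4·0.554/(π·0.585²) = 2.061 m/s
Re = VD/ν = 2.061·0.585/1.49×10^-6 = 8.09×10^5 → turbulent
ε/D = 0.49/585 = 8.38×10^-4
Swamee-Jain: f = 0.01934
h_f = f(L/D)V²/(2g) = 0.01934·(331/0.585)·2.061²/(2·9.81) = 2.370 m
Δp = ρg·h_f = 788.0·9.81·2.370 = 18.32 kPa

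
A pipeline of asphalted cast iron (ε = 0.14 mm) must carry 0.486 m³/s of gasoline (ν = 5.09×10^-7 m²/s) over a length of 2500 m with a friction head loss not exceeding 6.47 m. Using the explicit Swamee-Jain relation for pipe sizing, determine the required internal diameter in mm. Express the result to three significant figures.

Swamee-Jain (Type III): D = 0.66·[ε^1.25·(LQ²/(gh_f))^4.75 + ν·Q^9.4·(L/(gh_f))^5.2]^0.04
LQ²/(gh_f) = 9.303; L/(gh_f) = 39.39
Term 1 = ε^1.25·(…)^4.75 = 0.608; Term 2 = ν·Q^9.4·(…)^5.2 = 0.114
D = 0.66·(0.608 + 0.114)^0.04 = 0.6514 m = 651 mm
Check: V = 1.46 m/s, Re = 1.87×10^6, f = 0.01453, h_f = 6.04 m ≈ 6.47 m ✓

D ≈ 651 mm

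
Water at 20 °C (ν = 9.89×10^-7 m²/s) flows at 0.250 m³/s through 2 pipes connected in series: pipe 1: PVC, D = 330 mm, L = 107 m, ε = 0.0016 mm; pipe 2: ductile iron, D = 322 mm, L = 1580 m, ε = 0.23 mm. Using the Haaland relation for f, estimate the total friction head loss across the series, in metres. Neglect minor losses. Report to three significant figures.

H ≈ 45.3 m

Pipe 1: V = 2.923 m/s, Re = 9.75×10^5, ε/D = 4.85×10^-6, f = 0.01172, h_1 = f(L/D)V²/2g = 1.654 m
Pipe 2: V = 3.070 m/s, Re = 1.00×10^6, ε/D = 7.14×10^-4, f = 0.01850, h_2 = f(L/D)V²/2g = 43.60 m
Series → Q common, losses add: H = Σh = 45.25 m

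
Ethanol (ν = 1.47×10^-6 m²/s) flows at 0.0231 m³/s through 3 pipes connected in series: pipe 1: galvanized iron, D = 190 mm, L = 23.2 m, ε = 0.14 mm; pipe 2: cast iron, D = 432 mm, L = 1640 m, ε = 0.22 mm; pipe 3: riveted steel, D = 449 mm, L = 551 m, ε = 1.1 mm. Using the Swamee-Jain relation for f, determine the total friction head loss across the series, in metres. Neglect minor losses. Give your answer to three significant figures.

Pipe 1: V = 0.8147 m/s, Re = 1.05×10^5, ε/D = 7.37×10^-4, f = 0.02126, h_1 = f(L/D)V²/2g = 0.08784 m
Pipe 2: V = 0.1576 m/s, Re = 4.63×10^4, ε/D = 5.09×10^-4, f = 0.02295, h_2 = f(L/D)V²/2g = 0.1103 m
Pipe 3: V = 0.1459 m/s, Re = 4.46×10^4, ε/D = 0.00245, f = 0.02808, h_3 = f(L/D)V²/2g = 0.03738 m
Series → Q common, losses add: H = Σh = 0.2355 m

H ≈ 0.236 m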